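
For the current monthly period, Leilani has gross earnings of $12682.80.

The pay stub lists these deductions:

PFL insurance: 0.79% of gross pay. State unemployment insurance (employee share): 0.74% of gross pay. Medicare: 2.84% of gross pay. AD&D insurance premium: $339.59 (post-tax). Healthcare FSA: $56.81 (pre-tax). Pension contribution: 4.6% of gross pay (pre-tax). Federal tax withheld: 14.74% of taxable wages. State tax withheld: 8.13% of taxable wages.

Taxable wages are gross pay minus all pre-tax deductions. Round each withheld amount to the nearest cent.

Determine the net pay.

Healthcare FSA: $56.81
Pension contribution: $12682.80 × 0.046 = $583.41
Pre-tax total = $56.81 + $583.41 = $640.22
Taxable wages = $12682.80 − $640.22 = $12042.58
State tax withheld: $12042.58 × 0.0813 = $979.06
Federal tax withheld: $12042.58 × 0.1474 = $1775.08
Medicare: $12682.80 × 0.0284 = $360.19
State unemployment insurance (employee share): $12682.80 × 0.0074 = $93.85
PFL insurance: $12682.80 × 0.0079 = $100.19
AD&D insurance premium: $339.59
Total deductions = $56.81 + $583.41 + $979.06 + $1775.08 + $360.19 + $93.85 + $100.19 + $339.59 = $4288.18
Net pay = $12682.80 − $4288.18 = $8394.62

$8394.62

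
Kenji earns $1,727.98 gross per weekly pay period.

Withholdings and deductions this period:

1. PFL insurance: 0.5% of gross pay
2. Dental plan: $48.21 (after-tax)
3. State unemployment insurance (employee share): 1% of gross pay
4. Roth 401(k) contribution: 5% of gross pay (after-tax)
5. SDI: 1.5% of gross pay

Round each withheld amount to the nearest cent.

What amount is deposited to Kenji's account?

$1,541.53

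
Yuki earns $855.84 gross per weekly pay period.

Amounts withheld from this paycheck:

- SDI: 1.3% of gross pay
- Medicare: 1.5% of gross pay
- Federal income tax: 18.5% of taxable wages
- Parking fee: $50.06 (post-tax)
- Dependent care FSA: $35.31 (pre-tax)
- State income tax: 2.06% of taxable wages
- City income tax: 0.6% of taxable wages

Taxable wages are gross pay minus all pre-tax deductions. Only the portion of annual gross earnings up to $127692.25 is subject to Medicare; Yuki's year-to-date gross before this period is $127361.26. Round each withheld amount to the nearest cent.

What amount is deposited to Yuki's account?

Dependent care FSA: $35.31
Taxable wages = $855.84 − $35.31 = $820.53
City income tax: $820.53 × 0.006 = $4.92
State income tax: $820.53 × 0.0206 = $16.90
Federal income tax: $820.53 × 0.185 = $151.80
Medicare: only $127692.25 − $127361.26 = $330.99 of this check is subject → $330.99 × 0.015 = $4.96
SDI: $855.84 × 0.013 = $11.13
Parking fee: $50.06
Total deductions = $35.31 + $4.92 + $16.90 + $151.80 + $4.96 + $11.13 + $50.06 = $275.08
Net pay = $855.84 − $275.08 = $580.76

$580.76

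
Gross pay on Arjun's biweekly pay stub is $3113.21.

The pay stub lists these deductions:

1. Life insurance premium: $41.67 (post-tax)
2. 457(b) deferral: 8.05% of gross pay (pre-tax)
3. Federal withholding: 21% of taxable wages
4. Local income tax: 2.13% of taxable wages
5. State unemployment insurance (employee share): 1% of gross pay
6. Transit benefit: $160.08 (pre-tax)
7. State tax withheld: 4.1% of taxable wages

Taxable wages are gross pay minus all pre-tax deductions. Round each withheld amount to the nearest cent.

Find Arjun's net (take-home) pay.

457(b) deferral: $3113.21 × 0.0805 = $250.61
Transit benefit: $160.08
Pre-tax total = $250.61 + $160.08 = $410.69
Taxable wages = $3113.21 − $410.69 = $2702.52
State tax withheld: $2702.52 × 0.041 = $110.80
Local income tax: $2702.52 × 0.0213 = $57.56
Federal withholding: $2702.52 × 0.21 = $567.53
State unemployment insurance (employee share): $3113.21 × 0.01 = $31.13
Life insurance premium: $41.67
Total deductions = $250.61 + $160.08 + $110.80 + $57.56 + $567.53 + $31.13 + $41.67 = $1219.38
Net pay = $3113.21 − $1219.38 = $1893.83

$1893.83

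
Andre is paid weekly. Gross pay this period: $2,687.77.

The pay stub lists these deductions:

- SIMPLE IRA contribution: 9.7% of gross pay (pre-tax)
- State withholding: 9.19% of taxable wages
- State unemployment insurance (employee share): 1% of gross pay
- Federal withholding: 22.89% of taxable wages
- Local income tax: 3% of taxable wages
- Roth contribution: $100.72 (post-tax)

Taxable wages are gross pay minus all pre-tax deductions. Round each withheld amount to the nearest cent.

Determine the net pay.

$1,448.05

SIMPLE IRA contribution: $2,687.77 × 0.097 = $260.71
Taxable wages = $2,687.77 − $260.71 = $2,427.06
Local income tax: $2,427.06 × 0.03 = $72.81
State withholding: $2,427.06 × 0.0919 = $223.05
Federal withholding: $2,427.06 × 0.2289 = $555.55
State unemployment insurance (employee share): $2,687.77 × 0.01 = $26.88
Roth contribution: $100.72
Total deductions = $260.71 + $72.81 + $223.05 + $555.55 + $26.88 + $100.72 = $1,239.72
Net pay = $2,687.77 − $1,239.72 = $1,448.05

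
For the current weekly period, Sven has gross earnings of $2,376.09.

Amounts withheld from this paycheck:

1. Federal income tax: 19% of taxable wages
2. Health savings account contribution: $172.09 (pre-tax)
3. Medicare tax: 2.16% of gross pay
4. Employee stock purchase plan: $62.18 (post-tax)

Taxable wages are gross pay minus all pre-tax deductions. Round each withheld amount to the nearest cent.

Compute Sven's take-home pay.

Health savings account contribution: $172.09
Taxable wages = $2,376.09 − $172.09 = $2,204.00
Federal income tax: $2,204.00 × 0.19 = $418.76
Medicare tax: $2,376.09 × 0.0216 = $51.32
Employee stock purchase plan: $62.18
Total deductions = $172.09 + $418.76 + $51.32 + $62.18 = $704.35
Net pay = $2,376.09 − $704.35 = $1,671.74

$1,671.74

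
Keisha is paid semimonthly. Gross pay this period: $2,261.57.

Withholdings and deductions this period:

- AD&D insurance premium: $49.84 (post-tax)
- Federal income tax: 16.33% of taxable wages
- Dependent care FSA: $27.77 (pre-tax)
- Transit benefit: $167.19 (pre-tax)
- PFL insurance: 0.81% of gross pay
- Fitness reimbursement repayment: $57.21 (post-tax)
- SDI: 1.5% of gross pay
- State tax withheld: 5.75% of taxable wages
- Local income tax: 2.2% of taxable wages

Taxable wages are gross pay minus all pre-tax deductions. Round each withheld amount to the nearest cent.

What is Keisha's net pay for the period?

$1,405.54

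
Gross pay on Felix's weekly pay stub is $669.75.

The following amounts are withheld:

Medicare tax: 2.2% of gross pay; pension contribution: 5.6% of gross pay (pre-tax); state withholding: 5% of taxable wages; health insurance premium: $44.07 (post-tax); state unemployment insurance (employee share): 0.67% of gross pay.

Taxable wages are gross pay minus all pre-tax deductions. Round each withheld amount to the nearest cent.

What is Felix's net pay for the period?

$537.34

Pension contribution: $669.75 × 0.056 = $37.51
Taxable wages = $669.75 − $37.51 = $632.24
State withholding: $632.24 × 0.05 = $31.61
Medicare tax: $669.75 × 0.022 = $14.73
State unemployment insurance (employee share): $669.75 × 0.0067 = $4.49
Health insurance premium: $44.07
Total deductions = $37.51 + $31.61 + $14.73 + $4.49 + $44.07 = $132.41
Net pay = $669.75 − $132.41 = $537.34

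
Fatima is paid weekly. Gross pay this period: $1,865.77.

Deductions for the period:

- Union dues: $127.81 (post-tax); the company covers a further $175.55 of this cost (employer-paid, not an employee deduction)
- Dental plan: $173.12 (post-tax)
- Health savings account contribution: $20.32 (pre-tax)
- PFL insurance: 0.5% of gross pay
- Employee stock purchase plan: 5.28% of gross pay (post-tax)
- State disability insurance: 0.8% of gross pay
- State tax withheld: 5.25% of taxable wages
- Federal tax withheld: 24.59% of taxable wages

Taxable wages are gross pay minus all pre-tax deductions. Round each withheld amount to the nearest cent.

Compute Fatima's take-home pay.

Health savings account contribution: $20.32
Taxable wages = $1,865.77 − $20.32 = $1,845.45
Federal tax withheld: $1,845.45 × 0.2459 = $453.80
State tax withheld: $1,845.45 × 0.0525 = $96.89
State disability insurance: $1,865.77 × 0.008 = $14.93
PFL insurance: $1,865.77 × 0.005 = $9.33
Employee stock purchase plan: $1,865.77 × 0.0528 = $98.51
Union dues: $127.81
Dental plan: $173.12
(Employer's $175.55 toward union dues is not withheld from the employee.)
Total deductions = $20.32 + $453.80 + $96.89 + $14.93 + $9.33 + $98.51 + $127.81 + $173.12 = $994.71
Net pay = $1,865.77 − $994.71 = $871.06

$871.06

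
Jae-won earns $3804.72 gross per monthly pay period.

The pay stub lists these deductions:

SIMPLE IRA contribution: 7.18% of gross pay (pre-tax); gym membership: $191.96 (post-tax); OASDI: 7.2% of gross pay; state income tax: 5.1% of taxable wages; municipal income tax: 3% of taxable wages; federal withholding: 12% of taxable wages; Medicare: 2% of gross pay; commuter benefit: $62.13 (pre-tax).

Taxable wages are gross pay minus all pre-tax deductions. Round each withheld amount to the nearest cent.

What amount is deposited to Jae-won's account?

Commuter benefit: $62.13
SIMPLE IRA contribution: $3804.72 × 0.0718 = $273.18
Pre-tax total = $62.13 + $273.18 = $335.31
Taxable wages = $3804.72 − $335.31 = $3469.41
Federal withholding: $3469.41 × 0.12 = $416.33
Municipal income tax: $3469.41 × 0.03 = $104.08
State income tax: $3469.41 × 0.051 = $176.94
Medicare: $3804.72 × 0.02 = $76.09
OASDI: $3804.72 × 0.072 = $273.94
Gym membership: $191.96
Total deductions = $62.13 + $273.18 + $416.33 + $104.08 + $176.94 + $76.09 + $273.94 + $191.96 = $1574.65
Net pay = $3804.72 − $1574.65 = $2230.07

$2230.07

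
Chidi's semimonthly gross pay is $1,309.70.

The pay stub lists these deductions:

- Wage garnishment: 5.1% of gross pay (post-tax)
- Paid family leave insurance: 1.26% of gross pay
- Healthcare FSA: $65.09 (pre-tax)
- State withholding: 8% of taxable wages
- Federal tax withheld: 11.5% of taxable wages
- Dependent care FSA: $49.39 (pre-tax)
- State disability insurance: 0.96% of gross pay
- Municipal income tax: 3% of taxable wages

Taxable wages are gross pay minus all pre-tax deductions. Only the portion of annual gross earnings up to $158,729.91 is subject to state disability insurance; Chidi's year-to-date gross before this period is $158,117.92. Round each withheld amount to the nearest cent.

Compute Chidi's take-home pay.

$837.12

Dependent care FSA: $49.39
Healthcare FSA: $65.09
Pre-tax total = $49.39 + $65.09 = $114.48
Taxable wages = $1,309.70 − $114.48 = $1,195.22
State withholding: $1,195.22 × 0.08 = $95.62
Federal tax withheld: $1,195.22 × 0.115 = $137.45
Municipal income tax: $1,195.22 × 0.03 = $35.86
State disability insurance: only $158,729.91 − $158,117.92 = $611.99 of this check is subject → $611.99 × 0.0096 = $5.88
Paid family leave insurance: $1,309.70 × 0.0126 = $16.50
Wage garnishment: $1,309.70 × 0.051 = $66.79
Total deductions = $49.39 + $65.09 + $95.62 + $137.45 + $35.86 + $5.88 + $16.50 + $66.79 = $472.58
Net pay = $1,309.70 − $472.58 = $837.12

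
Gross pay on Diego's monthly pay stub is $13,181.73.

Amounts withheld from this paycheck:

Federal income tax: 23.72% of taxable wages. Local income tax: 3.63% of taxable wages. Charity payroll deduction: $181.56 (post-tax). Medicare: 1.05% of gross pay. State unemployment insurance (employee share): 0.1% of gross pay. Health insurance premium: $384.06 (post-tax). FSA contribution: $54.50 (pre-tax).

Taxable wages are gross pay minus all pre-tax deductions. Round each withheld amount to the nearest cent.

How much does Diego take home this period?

$8,819.72

FSA contribution: $54.50
Taxable wages = $13,181.73 − $54.50 = $13,127.23
Local income tax: $13,127.23 × 0.0363 = $476.52
Federal income tax: $13,127.23 × 0.2372 = $3,113.78
Medicare: $13,181.73 × 0.0105 = $138.41
State unemployment insurance (employee share): $13,181.73 × 0.001 = $13.18
Health insurance premium: $384.06
Charity payroll deduction: $181.56
Total deductions = $54.50 + $476.52 + $3,113.78 + $138.41 + $13.18 + $384.06 + $181.56 = $4,362.01
Net pay = $13,181.73 − $4,362.01 = $8,819.72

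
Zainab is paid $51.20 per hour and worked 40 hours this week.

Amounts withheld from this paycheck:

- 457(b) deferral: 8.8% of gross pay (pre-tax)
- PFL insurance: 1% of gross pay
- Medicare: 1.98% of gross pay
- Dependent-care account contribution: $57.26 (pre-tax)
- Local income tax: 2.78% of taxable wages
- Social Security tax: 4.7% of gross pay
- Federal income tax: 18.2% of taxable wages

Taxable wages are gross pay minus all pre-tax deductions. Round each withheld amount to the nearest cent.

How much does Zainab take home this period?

$1,273.39

Gross pay: 40 × $51.20 = $2,048.00
457(b) deferral: $2,048.00 × 0.088 = $180.22
Dependent-care account contribution: $57.26
Pre-tax total = $180.22 + $57.26 = $237.48
Taxable wages = $2,048.00 − $237.48 = $1,810.52
Federal income tax: $1,810.52 × 0.182 = $329.51
Local income tax: $1,810.52 × 0.0278 = $50.33
Medicare: $2,048.00 × 0.0198 = $40.55
Social Security tax: $2,048.00 × 0.047 = $96.26
PFL insurance: $2,048.00 × 0.01 = $20.48
Total deductions = $180.22 + $57.26 + $329.51 + $50.33 + $40.55 + $96.26 + $20.48 = $774.61
Net pay = $2,048.00 − $774.61 = $1,273.39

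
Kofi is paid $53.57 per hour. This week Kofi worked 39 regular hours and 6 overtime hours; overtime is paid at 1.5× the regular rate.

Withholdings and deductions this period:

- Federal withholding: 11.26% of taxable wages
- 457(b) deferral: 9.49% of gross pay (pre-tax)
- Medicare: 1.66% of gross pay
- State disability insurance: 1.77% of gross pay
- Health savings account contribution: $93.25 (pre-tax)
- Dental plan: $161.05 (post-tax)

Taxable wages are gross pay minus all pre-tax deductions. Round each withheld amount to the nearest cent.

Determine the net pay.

Regular pay: 39 × $53.57 = $2,089.23
Overtime pay: 6 × $53.57 × 1.5 = $482.13
Gross pay = $2,089.23 + $482.13 = $2,571.36
457(b) deferral: $2,571.36 × 0.0949 = $244.02
Health savings account contribution: $93.25
Pre-tax total = $244.02 + $93.25 = $337.27
Taxable wages = $2,571.36 − $337.27 = $2,234.09
Federal withholding: $2,234.09 × 0.1126 = $251.56
State disability insurance: $2,571.36 × 0.0177 = $45.51
Medicare: $2,571.36 × 0.0166 = $42.68
Dental plan: $161.05
Total deductions = $244.02 + $93.25 + $251.56 + $45.51 + $42.68 + $161.05 = $838.07
Net pay = $2,571.36 − $838.07 = $1,733.29

$1,733.29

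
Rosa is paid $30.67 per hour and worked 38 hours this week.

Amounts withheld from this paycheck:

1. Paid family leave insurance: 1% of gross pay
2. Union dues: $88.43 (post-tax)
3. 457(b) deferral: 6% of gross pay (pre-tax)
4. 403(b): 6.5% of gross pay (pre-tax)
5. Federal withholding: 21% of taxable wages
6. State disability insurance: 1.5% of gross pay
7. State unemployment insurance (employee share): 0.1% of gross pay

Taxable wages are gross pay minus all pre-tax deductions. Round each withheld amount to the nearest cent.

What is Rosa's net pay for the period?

$686.90

Gross pay: 38 × $30.67 = $1,165.46
403(b): $1,165.46 × 0.065 = $75.75
457(b) deferral: $1,165.46 × 0.06 = $69.93
Pre-tax total = $75.75 + $69.93 = $145.68
Taxable wages = $1,165.46 − $145.68 = $1,019.78
Federal withholding: $1,019.78 × 0.21 = $214.15
State disability insurance: $1,165.46 × 0.015 = $17.48
Paid family leave insurance: $1,165.46 × 0.01 = $11.65
State unemployment insurance (employee share): $1,165.46 × 0.001 = $1.17
Union dues: $88.43
Total deductions = $75.75 + $69.93 + $214.15 + $17.48 + $11.65 + $1.17 + $88.43 = $478.56
Net pay = $1,165.46 − $478.56 = $686.90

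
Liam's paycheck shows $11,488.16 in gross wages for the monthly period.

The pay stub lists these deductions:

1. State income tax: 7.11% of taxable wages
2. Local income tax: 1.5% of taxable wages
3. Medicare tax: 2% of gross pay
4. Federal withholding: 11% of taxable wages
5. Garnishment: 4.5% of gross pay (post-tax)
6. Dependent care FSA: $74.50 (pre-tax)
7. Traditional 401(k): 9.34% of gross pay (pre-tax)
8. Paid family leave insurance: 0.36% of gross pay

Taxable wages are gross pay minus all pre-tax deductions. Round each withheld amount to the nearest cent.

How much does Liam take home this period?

$7,524.78

Traditional 401(k): $11,488.16 × 0.0934 = $1,072.99
Dependent care FSA: $74.50
Pre-tax total = $1,072.99 + $74.50 = $1,147.49
Taxable wages = $11,488.16 − $1,147.49 = $10,340.67
Federal withholding: $10,340.67 × 0.11 = $1,137.47
Local income tax: $10,340.67 × 0.015 = $155.11
State income tax: $10,340.67 × 0.0711 = $735.22
Paid family leave insurance: $11,488.16 × 0.0036 = $41.36
Medicare tax: $11,488.16 × 0.02 = $229.76
Garnishment: $11,488.16 × 0.045 = $516.97
Total deductions = $1,072.99 + $74.50 + $1,137.47 + $155.11 + $735.22 + $41.36 + $229.76 + $516.97 = $3,963.38
Net pay = $11,488.16 − $3,963.38 = $7,524.78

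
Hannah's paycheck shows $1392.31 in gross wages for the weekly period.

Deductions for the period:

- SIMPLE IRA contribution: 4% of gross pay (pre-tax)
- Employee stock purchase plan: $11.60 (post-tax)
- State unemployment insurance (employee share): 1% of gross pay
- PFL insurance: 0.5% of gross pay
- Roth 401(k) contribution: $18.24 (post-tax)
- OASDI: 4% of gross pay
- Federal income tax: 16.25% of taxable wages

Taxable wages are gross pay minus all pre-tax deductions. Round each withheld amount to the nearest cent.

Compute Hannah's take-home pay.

$1013.01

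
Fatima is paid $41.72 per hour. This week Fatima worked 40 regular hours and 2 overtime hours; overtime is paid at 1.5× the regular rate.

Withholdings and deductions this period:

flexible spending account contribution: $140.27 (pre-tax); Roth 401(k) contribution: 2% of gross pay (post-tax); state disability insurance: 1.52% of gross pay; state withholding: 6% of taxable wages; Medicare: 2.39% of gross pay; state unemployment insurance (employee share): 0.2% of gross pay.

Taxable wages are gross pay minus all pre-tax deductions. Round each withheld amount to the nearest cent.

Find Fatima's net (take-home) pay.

$1,444.85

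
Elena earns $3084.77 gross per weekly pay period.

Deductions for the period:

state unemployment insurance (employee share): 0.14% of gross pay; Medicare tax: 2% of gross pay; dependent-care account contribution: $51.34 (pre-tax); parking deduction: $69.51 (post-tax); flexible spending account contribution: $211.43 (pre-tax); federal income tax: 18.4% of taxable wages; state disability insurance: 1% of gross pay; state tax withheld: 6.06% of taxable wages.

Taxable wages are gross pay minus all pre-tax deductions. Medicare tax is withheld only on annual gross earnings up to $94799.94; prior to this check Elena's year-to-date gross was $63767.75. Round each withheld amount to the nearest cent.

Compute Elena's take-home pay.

$1965.36

Flexible spending account contribution: $211.43
Dependent-care account contribution: $51.34
Pre-tax total = $211.43 + $51.34 = $262.77
Taxable wages = $3084.77 − $262.77 = $2822.00
State tax withheld: $2822.00 × 0.0606 = $171.01
Federal income tax: $2822.00 × 0.184 = $519.25
State disability insurance: $3084.77 × 0.01 = $30.85
Medicare tax: cap not yet reached, full $3084.77 is subject → $3084.77 × 0.02 = $61.70
State unemployment insurance (employee share): $3084.77 × 0.0014 = $4.32
Parking deduction: $69.51
Total deductions = $211.43 + $51.34 + $171.01 + $519.25 + $30.85 + $61.70 + $4.32 + $69.51 = $1119.41
Net pay = $3084.77 − $1119.41 = $1965.36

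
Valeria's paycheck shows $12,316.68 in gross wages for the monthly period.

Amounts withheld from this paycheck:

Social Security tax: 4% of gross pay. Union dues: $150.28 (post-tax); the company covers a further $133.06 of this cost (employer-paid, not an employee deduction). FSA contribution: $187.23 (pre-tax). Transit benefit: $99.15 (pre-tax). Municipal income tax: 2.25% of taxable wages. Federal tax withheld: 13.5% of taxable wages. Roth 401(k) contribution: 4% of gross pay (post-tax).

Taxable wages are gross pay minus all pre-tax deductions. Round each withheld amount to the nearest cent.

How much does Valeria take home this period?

Transit benefit: $99.15
FSA contribution: $187.23
Pre-tax total = $99.15 + $187.23 = $286.38
Taxable wages = $12,316.68 − $286.38 = $12,030.30
Municipal income tax: $12,030.30 × 0.0225 = $270.68
Federal tax withheld: $12,030.30 × 0.135 = $1,624.09
Social Security tax: $12,316.68 × 0.04 = $492.67
Union dues: $150.28
Roth 401(k) contribution: $12,316.68 × 0.04 = $492.67
(Employer's $133.06 toward union dues is not withheld from the employee.)
Total deductions = $99.15 + $187.23 + $270.68 + $1,624.09 + $492.67 + $150.28 + $492.67 = $3,316.77
Net pay = $12,316.68 − $3,316.77 = $8,999.91

$8,999.91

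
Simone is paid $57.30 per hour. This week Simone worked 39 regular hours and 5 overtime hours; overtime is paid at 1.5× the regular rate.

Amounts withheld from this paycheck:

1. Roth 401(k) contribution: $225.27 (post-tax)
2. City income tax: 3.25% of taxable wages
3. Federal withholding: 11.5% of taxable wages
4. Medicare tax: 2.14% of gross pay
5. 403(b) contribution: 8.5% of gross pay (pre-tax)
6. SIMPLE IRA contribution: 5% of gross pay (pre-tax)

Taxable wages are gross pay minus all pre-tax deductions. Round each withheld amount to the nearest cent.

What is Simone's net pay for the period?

Regular pay: 39 × $57.30 = $2234.70
Overtime pay: 5 × $57.30 × 1.5 = $429.75
Gross pay = $2234.70 + $429.75 = $2664.45
403(b) contribution: $2664.45 × 0.085 = $226.48
SIMPLE IRA contribution: $2664.45 × 0.05 = $133.22
Pre-tax total = $226.48 + $133.22 = $359.70
Taxable wages = $2664.45 − $359.70 = $2304.75
Federal withholding: $2304.75 × 0.115 = $265.05
City income tax: $2304.75 × 0.0325 = $74.90
Medicare tax: $2664.45 × 0.0214 = $57.02
Roth 401(k) contribution: $225.27
Total deductions = $226.48 + $133.22 + $265.05 + $74.90 + $57.02 + $225.27 = $981.94
Net pay = $2664.45 − $981.94 = $1682.51

$1682.51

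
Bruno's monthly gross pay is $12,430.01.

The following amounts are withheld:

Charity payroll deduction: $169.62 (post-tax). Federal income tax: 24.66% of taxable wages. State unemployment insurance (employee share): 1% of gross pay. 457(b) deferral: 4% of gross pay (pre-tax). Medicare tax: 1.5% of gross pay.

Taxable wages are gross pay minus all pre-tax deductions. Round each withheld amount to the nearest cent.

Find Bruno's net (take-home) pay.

$8,509.81

457(b) deferral: $12,430.01 × 0.04 = $497.20
Taxable wages = $12,430.01 − $497.20 = $11,932.81
Federal income tax: $11,932.81 × 0.2466 = $2,942.63
State unemployment insurance (employee share): $12,430.01 × 0.01 = $124.30
Medicare tax: $12,430.01 × 0.015 = $186.45
Charity payroll deduction: $169.62
Total deductions = $497.20 + $2,942.63 + $124.30 + $186.45 + $169.62 = $3,920.20
Net pay = $12,430.01 − $3,920.20 = $8,509.81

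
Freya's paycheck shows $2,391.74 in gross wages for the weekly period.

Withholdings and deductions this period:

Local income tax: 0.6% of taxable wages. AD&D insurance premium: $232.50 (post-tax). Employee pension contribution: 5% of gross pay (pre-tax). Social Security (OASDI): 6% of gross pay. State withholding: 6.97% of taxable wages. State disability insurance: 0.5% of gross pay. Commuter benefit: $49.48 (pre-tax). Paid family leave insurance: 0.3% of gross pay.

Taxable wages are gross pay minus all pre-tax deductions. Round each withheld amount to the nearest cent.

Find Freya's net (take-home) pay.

Commuter benefit: $49.48
Employee pension contribution: $2,391.74 × 0.05 = $119.59
Pre-tax total = $49.48 + $119.59 = $169.07
Taxable wages = $2,391.74 − $169.07 = $2,222.67
State withholding: $2,222.67 × 0.0697 = $154.92
Local income tax: $2,222.67 × 0.006 = $13.34
Social Security (OASDI): $2,391.74 × 0.06 = $143.50
Paid family leave insurance: $2,391.74 × 0.003 = $7.18
State disability insurance: $2,391.74 × 0.005 = $11.96
AD&D insurance premium: $232.50
Total deductions = $49.48 + $119.59 + $154.92 + $13.34 + $143.50 + $7.18 + $11.96 + $232.50 = $732.47
Net pay = $2,391.74 − $732.47 = $1,659.27

$1,659.27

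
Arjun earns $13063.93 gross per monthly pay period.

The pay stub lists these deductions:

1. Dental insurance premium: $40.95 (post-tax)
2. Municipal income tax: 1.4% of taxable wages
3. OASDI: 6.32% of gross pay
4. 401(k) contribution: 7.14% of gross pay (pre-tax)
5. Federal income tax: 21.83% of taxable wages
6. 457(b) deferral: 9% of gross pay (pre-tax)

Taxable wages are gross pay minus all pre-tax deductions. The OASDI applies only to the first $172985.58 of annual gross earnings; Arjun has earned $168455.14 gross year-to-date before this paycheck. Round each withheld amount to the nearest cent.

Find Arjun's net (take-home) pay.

457(b) deferral: $13063.93 × 0.09 = $1175.75
401(k) contribution: $13063.93 × 0.0714 = $932.76
Pre-tax total = $1175.75 + $932.76 = $2108.51
Taxable wages = $13063.93 − $2108.51 = $10955.42
Federal income tax: $10955.42 × 0.2183 = $2391.57
Municipal income tax: $10955.42 × 0.014 = $153.38
OASDI: only $172985.58 − $168455.14 = $4530.44 of this check is subject → $4530.44 × 0.0632 = $286.32
Dental insurance premium: $40.95
Total deductions = $1175.75 + $932.76 + $2391.57 + $153.38 + $286.32 + $40.95 = $4980.73
Net pay = $13063.93 − $4980.73 = $8083.20

$8083.20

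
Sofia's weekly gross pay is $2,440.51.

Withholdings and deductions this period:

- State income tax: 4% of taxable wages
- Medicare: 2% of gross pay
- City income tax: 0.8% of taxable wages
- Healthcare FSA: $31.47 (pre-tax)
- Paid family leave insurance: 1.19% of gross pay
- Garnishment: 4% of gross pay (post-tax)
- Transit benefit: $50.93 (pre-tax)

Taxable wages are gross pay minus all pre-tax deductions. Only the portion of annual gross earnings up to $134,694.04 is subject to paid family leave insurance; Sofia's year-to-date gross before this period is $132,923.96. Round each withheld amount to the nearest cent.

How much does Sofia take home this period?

$2,077.44

Transit benefit: $50.93
Healthcare FSA: $31.47
Pre-tax total = $50.93 + $31.47 = $82.40
Taxable wages = $2,440.51 − $82.40 = $2,358.11
State income tax: $2,358.11 × 0.04 = $94.32
City income tax: $2,358.11 × 0.008 = $18.86
Medicare: $2,440.51 × 0.02 = $48.81
Paid family leave insurance: only $134,694.04 − $132,923.96 = $1,770.08 of this check is subject → $1,770.08 × 0.0119 = $21.06
Garnishment: $2,440.51 × 0.04 = $97.62
Total deductions = $50.93 + $31.47 + $94.32 + $18.86 + $48.81 + $21.06 + $97.62 = $363.07
Net pay = $2,440.51 − $363.07 = $2,077.44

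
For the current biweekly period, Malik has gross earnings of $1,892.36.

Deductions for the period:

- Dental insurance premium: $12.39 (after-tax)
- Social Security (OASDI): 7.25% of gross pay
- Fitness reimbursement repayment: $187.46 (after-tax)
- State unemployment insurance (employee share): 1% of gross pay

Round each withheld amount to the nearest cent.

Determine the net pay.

Social Security (OASDI): $1,892.36 × 0.0725 = $137.20
State unemployment insurance (employee share): $1,892.36 × 0.01 = $18.92
Dental insurance premium: $12.39
Fitness reimbursement repayment: $187.46
Total deductions = $137.20 + $18.92 + $12.39 + $187.46 = $355.97
Net pay = $1,892.36 − $355.97 = $1,536.39

$1,536.39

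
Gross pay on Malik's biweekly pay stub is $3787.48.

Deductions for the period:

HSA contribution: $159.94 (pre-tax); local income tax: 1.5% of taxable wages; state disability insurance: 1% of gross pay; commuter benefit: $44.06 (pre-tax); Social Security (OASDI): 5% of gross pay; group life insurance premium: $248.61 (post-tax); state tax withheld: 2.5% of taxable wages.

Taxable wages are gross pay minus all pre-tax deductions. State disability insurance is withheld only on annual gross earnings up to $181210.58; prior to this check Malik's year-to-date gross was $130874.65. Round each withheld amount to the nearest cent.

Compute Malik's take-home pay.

Commuter benefit: $44.06
HSA contribution: $159.94
Pre-tax total = $44.06 + $159.94 = $204.00
Taxable wages = $3787.48 − $204.00 = $3583.48
State tax withheld: $3583.48 × 0.025 = $89.59
Local income tax: $3583.48 × 0.015 = $53.75
State disability insurance: cap not yet reached, full $3787.48 is subject → $3787.48 × 0.01 = $37.87
Social Security (OASDI): $3787.48 × 0.05 = $189.37
Group life insurance premium: $248.61
Total deductions = $44.06 + $159.94 + $89.59 + $53.75 + $37.87 + $189.37 + $248.61 = $823.19
Net pay = $3787.48 − $823.19 = $2964.29

$2964.29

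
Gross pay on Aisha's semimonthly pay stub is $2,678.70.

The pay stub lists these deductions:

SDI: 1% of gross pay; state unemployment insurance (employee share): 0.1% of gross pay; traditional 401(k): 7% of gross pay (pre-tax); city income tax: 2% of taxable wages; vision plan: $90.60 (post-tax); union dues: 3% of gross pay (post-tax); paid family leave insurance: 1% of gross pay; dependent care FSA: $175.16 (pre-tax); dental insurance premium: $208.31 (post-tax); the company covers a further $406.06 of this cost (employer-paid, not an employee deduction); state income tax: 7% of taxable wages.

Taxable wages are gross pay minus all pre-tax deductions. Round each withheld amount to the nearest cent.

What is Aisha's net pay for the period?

Dependent care FSA: $175.16
Traditional 401(k): $2,678.70 × 0.07 = $187.51
Pre-tax total = $175.16 + $187.51 = $362.67
Taxable wages = $2,678.70 − $362.67 = $2,316.03
City income tax: $2,316.03 × 0.02 = $46.32
State income tax: $2,316.03 × 0.07 = $162.12
State unemployment insurance (employee share): $2,678.70 × 0.001 = $2.68
Paid family leave insurance: $2,678.70 × 0.01 = $26.79
SDI: $2,678.70 × 0.01 = $26.79
Union dues: $2,678.70 × 0.03 = $80.36
Vision plan: $90.60
Dental insurance premium: $208.31
(Employer's $406.06 toward dental insurance premium is not withheld from the employee.)
Total deductions = $175.16 + $187.51 + $46.32 + $162.12 + $2.68 + $26.79 + $26.79 + $80.36 + $90.60 + $208.31 = $1,006.64
Net pay = $2,678.70 − $1,006.64 = $1,672.06

$1,672.06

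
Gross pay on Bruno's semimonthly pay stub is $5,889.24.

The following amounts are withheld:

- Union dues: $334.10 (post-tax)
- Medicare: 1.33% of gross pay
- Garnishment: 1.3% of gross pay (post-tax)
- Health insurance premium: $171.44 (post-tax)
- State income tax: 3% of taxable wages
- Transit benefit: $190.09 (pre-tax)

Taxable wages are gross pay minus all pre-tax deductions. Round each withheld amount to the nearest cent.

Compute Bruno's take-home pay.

$4,867.75

Transit benefit: $190.09
Taxable wages = $5,889.24 − $190.09 = $5,699.15
State income tax: $5,699.15 × 0.03 = $170.97
Medicare: $5,889.24 × 0.0133 = $78.33
Health insurance premium: $171.44
Union dues: $334.10
Garnishment: $5,889.24 × 0.013 = $76.56
Total deductions = $190.09 + $170.97 + $78.33 + $171.44 + $334.10 + $76.56 = $1,021.49
Net pay = $5,889.24 − $1,021.49 = $4,867.75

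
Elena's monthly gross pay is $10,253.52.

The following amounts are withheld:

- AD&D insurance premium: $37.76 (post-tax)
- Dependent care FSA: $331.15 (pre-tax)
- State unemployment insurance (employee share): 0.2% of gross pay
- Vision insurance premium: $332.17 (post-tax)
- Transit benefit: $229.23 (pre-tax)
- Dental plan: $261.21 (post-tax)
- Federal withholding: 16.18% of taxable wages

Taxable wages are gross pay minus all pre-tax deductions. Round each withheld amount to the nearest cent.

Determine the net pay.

$7,473.14

Dependent care FSA: $331.15
Transit benefit: $229.23
Pre-tax total = $331.15 + $229.23 = $560.38
Taxable wages = $10,253.52 − $560.38 = $9,693.14
Federal withholding: $9,693.14 × 0.1618 = $1,568.35
State unemployment insurance (employee share): $10,253.52 × 0.002 = $20.51
AD&D insurance premium: $37.76
Dental plan: $261.21
Vision insurance premium: $332.17
Total deductions = $331.15 + $229.23 + $1,568.35 + $20.51 + $37.76 + $261.21 + $332.17 = $2,780.38
Net pay = $10,253.52 − $2,780.38 = $7,473.14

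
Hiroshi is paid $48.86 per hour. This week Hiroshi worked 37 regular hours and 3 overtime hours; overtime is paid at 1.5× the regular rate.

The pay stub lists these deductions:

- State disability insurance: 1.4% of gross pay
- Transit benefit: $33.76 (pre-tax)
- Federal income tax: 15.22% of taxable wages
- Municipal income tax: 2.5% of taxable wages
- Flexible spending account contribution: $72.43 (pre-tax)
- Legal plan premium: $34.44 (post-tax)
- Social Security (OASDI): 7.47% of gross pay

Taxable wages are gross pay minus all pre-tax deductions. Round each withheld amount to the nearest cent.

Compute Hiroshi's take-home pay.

Regular pay: 37 × $48.86 = $1807.82
Overtime pay: 3 × $48.86 × 1.5 = $219.87
Gross pay = $1807.82 + $219.87 = $2027.69
Flexible spending account contribution: $72.43
Transit benefit: $33.76
Pre-tax total = $72.43 + $33.76 = $106.19
Taxable wages = $2027.69 − $106.19 = $1921.50
Federal income tax: $1921.50 × 0.1522 = $292.45
Municipal income tax: $1921.50 × 0.025 = $48.04
State disability insurance: $2027.69 × 0.014 = $28.39
Social Security (OASDI): $2027.69 × 0.0747 = $151.47
Legal plan premium: $34.44
Total deductions = $72.43 + $33.76 + $292.45 + $48.04 + $28.39 + $151.47 + $34.44 = $660.98
Net pay = $2027.69 − $660.98 = $1366.71

$1366.71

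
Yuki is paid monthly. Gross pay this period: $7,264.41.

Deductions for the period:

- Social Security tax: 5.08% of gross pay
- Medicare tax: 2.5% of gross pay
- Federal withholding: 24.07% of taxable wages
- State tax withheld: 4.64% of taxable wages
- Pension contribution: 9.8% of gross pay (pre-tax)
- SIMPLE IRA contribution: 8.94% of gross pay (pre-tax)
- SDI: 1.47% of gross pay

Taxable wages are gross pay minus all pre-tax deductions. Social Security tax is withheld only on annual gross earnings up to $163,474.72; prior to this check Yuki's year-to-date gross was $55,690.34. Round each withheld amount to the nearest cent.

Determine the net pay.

$3,550.86

Pension contribution: $7,264.41 × 0.098 = $711.91
SIMPLE IRA contribution: $7,264.41 × 0.0894 = $649.44
Pre-tax total = $711.91 + $649.44 = $1,361.35
Taxable wages = $7,264.41 − $1,361.35 = $5,903.06
State tax withheld: $5,903.06 × 0.0464 = $273.90
Federal withholding: $5,903.06 × 0.2407 = $1,420.87
Medicare tax: $7,264.41 × 0.025 = $181.61
SDI: $7,264.41 × 0.0147 = $106.79
Social Security tax: cap not yet reached, full $7,264.41 is subject → $7,264.41 × 0.0508 = $369.03
Total deductions = $711.91 + $649.44 + $273.90 + $1,420.87 + $181.61 + $106.79 + $369.03 = $3,713.55
Net pay = $7,264.41 − $3,713.55 = $3,550.86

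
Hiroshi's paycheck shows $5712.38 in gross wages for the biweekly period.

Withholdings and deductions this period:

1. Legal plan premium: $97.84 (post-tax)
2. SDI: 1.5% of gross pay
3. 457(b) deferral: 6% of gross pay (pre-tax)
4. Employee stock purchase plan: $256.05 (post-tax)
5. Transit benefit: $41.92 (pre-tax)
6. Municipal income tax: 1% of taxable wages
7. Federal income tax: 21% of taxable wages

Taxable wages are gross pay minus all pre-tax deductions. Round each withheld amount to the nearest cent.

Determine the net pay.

457(b) deferral: $5712.38 × 0.06 = $342.74
Transit benefit: $41.92
Pre-tax total = $342.74 + $41.92 = $384.66
Taxable wages = $5712.38 − $384.66 = $5327.72
Federal income tax: $5327.72 × 0.21 = $1118.82
Municipal income tax: $5327.72 × 0.01 = $53.28
SDI: $5712.38 × 0.015 = $85.69
Employee stock purchase plan: $256.05
Legal plan premium: $97.84
Total deductions = $342.74 + $41.92 + $1118.82 + $53.28 + $85.69 + $256.05 + $97.84 = $1996.34
Net pay = $5712.38 − $1996.34 = $3716.04

$3716.04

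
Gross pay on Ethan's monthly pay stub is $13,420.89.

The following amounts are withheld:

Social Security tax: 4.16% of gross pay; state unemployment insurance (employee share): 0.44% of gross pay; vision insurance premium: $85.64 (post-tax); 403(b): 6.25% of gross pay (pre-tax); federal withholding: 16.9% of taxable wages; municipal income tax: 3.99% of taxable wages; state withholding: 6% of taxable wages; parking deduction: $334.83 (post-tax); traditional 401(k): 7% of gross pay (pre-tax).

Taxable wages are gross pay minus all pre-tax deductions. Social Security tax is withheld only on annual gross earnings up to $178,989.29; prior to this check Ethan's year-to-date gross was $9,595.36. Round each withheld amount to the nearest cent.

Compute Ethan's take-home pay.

$7,474.09

Traditional 401(k): $13,420.89 × 0.07 = $939.46
403(b): $13,420.89 × 0.0625 = $838.81
Pre-tax total = $939.46 + $838.81 = $1,778.27
Taxable wages = $13,420.89 − $1,778.27 = $11,642.62
Municipal income tax: $11,642.62 × 0.0399 = $464.54
Federal withholding: $11,642.62 × 0.169 = $1,967.60
State withholding: $11,642.62 × 0.06 = $698.56
State unemployment insurance (employee share): $13,420.89 × 0.0044 = $59.05
Social Security tax: cap not yet reached, full $13,420.89 is subject → $13,420.89 × 0.0416 = $558.31
Vision insurance premium: $85.64
Parking deduction: $334.83
Total deductions = $939.46 + $838.81 + $464.54 + $1,967.60 + $698.56 + $59.05 + $558.31 + $85.64 + $334.83 = $5,946.80
Net pay = $13,420.89 − $5,946.80 = $7,474.09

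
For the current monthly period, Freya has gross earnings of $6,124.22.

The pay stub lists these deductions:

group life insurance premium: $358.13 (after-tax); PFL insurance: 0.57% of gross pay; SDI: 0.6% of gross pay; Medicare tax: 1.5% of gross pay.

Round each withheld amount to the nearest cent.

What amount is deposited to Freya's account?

PFL insurance: $6,124.22 × 0.0057 = $34.91
Medicare tax: $6,124.22 × 0.015 = $91.86
SDI: $6,124.22 × 0.006 = $36.75
Group life insurance premium: $358.13
Total deductions = $34.91 + $91.86 + $36.75 + $358.13 = $521.65
Net pay = $6,124.22 − $521.65 = $5,602.57

$5,602.57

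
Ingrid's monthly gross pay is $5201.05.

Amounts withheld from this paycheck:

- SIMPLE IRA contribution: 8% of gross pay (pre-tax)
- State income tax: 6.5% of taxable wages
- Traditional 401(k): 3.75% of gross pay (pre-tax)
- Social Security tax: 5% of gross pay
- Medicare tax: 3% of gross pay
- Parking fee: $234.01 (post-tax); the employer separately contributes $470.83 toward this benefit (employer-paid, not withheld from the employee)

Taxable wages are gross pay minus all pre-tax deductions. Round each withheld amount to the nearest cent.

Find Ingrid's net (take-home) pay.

$3641.49

SIMPLE IRA contribution: $5201.05 × 0.08 = $416.08
Traditional 401(k): $5201.05 × 0.0375 = $195.04
Pre-tax total = $416.08 + $195.04 = $611.12
Taxable wages = $5201.05 − $611.12 = $4589.93
State income tax: $4589.93 × 0.065 = $298.35
Medicare tax: $5201.05 × 0.03 = $156.03
Social Security tax: $5201.05 × 0.05 = $260.05
Parking fee: $234.01
(Employer's $470.83 toward parking fee is not withheld from the employee.)
Total deductions = $416.08 + $195.04 + $298.35 + $156.03 + $260.05 + $234.01 = $1559.56
Net pay = $5201.05 − $1559.56 = $3641.49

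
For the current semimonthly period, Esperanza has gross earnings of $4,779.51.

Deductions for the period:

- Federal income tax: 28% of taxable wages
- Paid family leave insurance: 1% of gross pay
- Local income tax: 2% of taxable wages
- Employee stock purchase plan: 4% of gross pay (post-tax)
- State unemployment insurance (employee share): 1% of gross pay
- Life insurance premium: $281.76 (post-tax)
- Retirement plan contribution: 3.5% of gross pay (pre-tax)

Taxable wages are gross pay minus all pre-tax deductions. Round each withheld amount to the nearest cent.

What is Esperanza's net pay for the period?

$2,660.03

Retirement plan contribution: $4,779.51 × 0.035 = $167.28
Taxable wages = $4,779.51 − $167.28 = $4,612.23
Federal income tax: $4,612.23 × 0.28 = $1,291.42
Local income tax: $4,612.23 × 0.02 = $92.24
Paid family leave insurance: $4,779.51 × 0.01 = $47.80
State unemployment insurance (employee share): $4,779.51 × 0.01 = $47.80
Employee stock purchase plan: $4,779.51 × 0.04 = $191.18
Life insurance premium: $281.76
Total deductions = $167.28 + $1,291.42 + $92.24 + $47.80 + $47.80 + $191.18 + $281.76 = $2,119.48
Net pay = $4,779.51 − $2,119.48 = $2,660.03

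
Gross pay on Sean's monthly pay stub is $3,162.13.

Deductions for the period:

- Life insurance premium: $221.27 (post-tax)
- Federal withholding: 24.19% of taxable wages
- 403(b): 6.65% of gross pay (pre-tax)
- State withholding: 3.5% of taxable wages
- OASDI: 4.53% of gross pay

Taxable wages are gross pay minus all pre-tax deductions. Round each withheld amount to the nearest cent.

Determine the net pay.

$1,769.98

403(b): $3,162.13 × 0.0665 = $210.28
Taxable wages = $3,162.13 − $210.28 = $2,951.85
Federal withholding: $2,951.85 × 0.2419 = $714.05
State withholding: $2,951.85 × 0.035 = $103.31
OASDI: $3,162.13 × 0.0453 = $143.24
Life insurance premium: $221.27
Total deductions = $210.28 + $714.05 + $103.31 + $143.24 + $221.27 = $1,392.15
Net pay = $3,162.13 − $1,392.15 = $1,769.98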